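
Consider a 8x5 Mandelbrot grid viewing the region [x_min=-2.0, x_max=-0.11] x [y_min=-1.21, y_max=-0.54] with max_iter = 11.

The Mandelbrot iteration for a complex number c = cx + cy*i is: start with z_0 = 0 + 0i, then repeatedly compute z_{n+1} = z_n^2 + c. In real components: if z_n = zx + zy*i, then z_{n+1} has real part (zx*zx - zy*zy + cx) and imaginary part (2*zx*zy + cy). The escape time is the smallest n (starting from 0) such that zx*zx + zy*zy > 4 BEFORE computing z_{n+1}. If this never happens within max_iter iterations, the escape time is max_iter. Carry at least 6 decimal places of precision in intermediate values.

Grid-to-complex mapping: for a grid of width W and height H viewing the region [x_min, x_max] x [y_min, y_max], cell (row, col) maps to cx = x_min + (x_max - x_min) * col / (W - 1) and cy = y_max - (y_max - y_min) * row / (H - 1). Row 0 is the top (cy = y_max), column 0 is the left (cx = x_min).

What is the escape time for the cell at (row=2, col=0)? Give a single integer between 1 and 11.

z_0 = 0 + 0i, c = -2.0000 + -0.8750i
Iter 1: z = -2.0000 + -0.8750i, |z|^2 = 4.7656
Escaped at iteration 1

Answer: 1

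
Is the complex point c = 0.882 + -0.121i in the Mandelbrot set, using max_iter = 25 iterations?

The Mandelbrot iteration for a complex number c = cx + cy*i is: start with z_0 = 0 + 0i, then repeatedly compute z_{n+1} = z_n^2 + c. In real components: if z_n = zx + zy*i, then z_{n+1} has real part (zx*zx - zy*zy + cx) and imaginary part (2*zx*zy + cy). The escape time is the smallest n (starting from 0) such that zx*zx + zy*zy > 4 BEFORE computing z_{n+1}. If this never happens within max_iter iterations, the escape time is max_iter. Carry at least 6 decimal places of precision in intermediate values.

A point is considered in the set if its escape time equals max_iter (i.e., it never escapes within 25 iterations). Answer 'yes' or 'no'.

Answer: no

Derivation:
z_0 = 0 + 0i, c = 0.8820 + -0.1210i
Iter 1: z = 0.8820 + -0.1210i, |z|^2 = 0.7926
Iter 2: z = 1.6453 + -0.3344i, |z|^2 = 2.8188
Iter 3: z = 3.4771 + -1.2215i, |z|^2 = 13.5823
Escaped at iteration 3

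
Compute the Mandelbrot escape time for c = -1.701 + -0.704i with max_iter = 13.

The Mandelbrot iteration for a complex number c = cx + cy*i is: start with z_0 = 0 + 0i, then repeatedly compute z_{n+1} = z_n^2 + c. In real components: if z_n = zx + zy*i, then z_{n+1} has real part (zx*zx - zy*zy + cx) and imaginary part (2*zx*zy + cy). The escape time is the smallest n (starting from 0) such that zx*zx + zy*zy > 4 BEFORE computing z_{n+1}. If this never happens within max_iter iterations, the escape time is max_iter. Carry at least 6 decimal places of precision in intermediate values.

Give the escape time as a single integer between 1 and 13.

Answer: 3

Derivation:
z_0 = 0 + 0i, c = -1.7010 + -0.7040i
Iter 1: z = -1.7010 + -0.7040i, |z|^2 = 3.3890
Iter 2: z = 0.6968 + 1.6910i, |z|^2 = 3.3450
Iter 3: z = -4.0750 + 1.6525i, |z|^2 = 19.3365
Escaped at iteration 3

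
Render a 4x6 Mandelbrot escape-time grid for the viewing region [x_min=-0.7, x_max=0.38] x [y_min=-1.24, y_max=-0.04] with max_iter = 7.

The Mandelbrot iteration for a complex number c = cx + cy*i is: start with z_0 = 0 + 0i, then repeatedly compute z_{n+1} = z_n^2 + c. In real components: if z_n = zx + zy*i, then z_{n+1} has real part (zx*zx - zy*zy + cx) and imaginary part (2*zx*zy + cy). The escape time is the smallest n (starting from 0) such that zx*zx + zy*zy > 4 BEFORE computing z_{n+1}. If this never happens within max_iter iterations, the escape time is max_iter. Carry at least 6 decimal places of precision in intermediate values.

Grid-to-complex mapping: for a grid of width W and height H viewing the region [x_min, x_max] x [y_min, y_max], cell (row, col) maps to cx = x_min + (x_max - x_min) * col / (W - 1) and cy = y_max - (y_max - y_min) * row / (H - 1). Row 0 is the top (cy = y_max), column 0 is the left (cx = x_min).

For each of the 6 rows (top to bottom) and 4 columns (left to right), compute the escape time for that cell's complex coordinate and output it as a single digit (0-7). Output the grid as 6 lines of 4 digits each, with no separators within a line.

Answer: 7777
7777
7777
4774
3563
3332

Derivation:
(row=0, col=0): c = -0.7000 + -0.0400i → escape time 7
(row=0, col=1): c = -0.3400 + -0.0400i → escape time 7
(row=0, col=2): c = 0.0200 + -0.0400i → escape time 7
(row=0, col=3): c = 0.3800 + -0.0400i → escape time 7
(row=1, col=0): c = -0.7000 + -0.2800i → escape time 7
(row=1, col=1): c = -0.3400 + -0.2800i → escape time 7
(row=1, col=2): c = 0.0200 + -0.2800i → escape time 7
(row=1, col=3): c = 0.3800 + -0.2800i → escape time 7
(row=2, col=0): c = -0.7000 + -0.5200i → escape time 7
(row=2, col=1): c = -0.3400 + -0.5200i → escape time 7
(row=2, col=2): c = 0.0200 + -0.5200i → escape time 7
(row=2, col=3): c = 0.3800 + -0.5200i → escape time 7
(row=3, col=0): c = -0.7000 + -0.7600i → escape time 4
(row=3, col=1): c = -0.3400 + -0.7600i → escape time 7
(row=3, col=2): c = 0.0200 + -0.7600i → escape time 7
(row=3, col=3): c = 0.3800 + -0.7600i → escape time 4
(row=4, col=0): c = -0.7000 + -1.0000i → escape time 3
(row=4, col=1): c = -0.3400 + -1.0000i → escape time 5
(row=4, col=2): c = 0.0200 + -1.0000i → escape time 6
(row=4, col=3): c = 0.3800 + -1.0000i → escape time 3
(row=5, col=0): c = -0.7000 + -1.2400i → escape time 3
(row=5, col=1): c = -0.3400 + -1.2400i → escape time 3
(row=5, col=2): c = 0.0200 + -1.2400i → escape time 3
(row=5, col=3): c = 0.3800 + -1.2400i → escape time 2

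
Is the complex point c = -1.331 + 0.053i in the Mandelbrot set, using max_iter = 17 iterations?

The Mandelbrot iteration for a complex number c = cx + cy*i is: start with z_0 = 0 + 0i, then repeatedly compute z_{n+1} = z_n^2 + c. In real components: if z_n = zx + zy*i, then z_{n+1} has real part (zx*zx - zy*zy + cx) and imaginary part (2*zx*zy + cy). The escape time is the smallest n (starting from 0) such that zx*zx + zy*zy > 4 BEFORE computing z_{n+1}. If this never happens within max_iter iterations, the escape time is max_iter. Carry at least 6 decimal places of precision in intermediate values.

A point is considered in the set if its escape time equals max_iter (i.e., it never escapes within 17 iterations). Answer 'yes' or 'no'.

Answer: yes

Derivation:
z_0 = 0 + 0i, c = -1.3310 + 0.0530i
Iter 1: z = -1.3310 + 0.0530i, |z|^2 = 1.7744
Iter 2: z = 0.4378 + -0.0881i, |z|^2 = 0.1994
Iter 3: z = -1.1471 + -0.0241i, |z|^2 = 1.3165
Iter 4: z = -0.0157 + 0.1083i, |z|^2 = 0.0120
Iter 5: z = -1.3425 + 0.0496i, |z|^2 = 1.8047
Iter 6: z = 0.4688 + -0.0802i, |z|^2 = 0.2262
Iter 7: z = -1.1176 + -0.0222i, |z|^2 = 1.2496
Iter 8: z = -0.0824 + 0.1026i, |z|^2 = 0.0173
Iter 9: z = -1.3347 + 0.0361i, |z|^2 = 1.7828
Iter 10: z = 0.4492 + -0.0434i, |z|^2 = 0.2037
Iter 11: z = -1.1311 + 0.0140i, |z|^2 = 1.2795
Iter 12: z = -0.0519 + 0.0212i, |z|^2 = 0.0031
Iter 13: z = -1.3288 + 0.0508i, |z|^2 = 1.7682
Iter 14: z = 0.4320 + -0.0820i, |z|^2 = 0.1934
Iter 15: z = -1.1511 + -0.0178i, |z|^2 = 1.3253
Iter 16: z = -0.0063 + 0.0941i, |z|^2 = 0.0089
Did not escape in 17 iterations → in set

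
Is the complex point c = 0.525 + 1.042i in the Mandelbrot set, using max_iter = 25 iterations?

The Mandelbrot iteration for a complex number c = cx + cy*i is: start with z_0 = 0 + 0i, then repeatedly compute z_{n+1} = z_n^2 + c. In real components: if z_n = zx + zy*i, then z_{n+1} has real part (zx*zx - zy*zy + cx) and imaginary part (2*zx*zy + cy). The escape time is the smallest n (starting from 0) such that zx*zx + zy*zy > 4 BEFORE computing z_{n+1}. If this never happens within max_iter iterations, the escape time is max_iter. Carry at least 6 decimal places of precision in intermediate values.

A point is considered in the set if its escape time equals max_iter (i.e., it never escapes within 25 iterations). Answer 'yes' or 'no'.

Answer: no

Derivation:
z_0 = 0 + 0i, c = 0.5250 + 1.0420i
Iter 1: z = 0.5250 + 1.0420i, |z|^2 = 1.3614
Iter 2: z = -0.2851 + 2.1361i, |z|^2 = 4.6442
Escaped at iteration 2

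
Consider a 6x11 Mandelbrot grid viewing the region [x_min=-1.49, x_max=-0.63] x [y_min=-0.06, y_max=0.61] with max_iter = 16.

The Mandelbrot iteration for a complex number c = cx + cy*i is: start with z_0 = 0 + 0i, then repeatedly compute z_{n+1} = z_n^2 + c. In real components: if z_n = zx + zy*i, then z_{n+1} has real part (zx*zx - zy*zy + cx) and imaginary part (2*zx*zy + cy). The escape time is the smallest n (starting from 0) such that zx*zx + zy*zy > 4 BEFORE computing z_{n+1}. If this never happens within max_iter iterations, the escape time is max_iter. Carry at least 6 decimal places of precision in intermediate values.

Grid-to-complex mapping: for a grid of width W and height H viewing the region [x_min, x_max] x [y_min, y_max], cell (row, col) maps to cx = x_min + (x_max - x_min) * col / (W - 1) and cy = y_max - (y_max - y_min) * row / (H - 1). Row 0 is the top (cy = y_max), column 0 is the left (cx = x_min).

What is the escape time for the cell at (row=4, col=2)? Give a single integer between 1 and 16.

Answer: 12

Derivation:
z_0 = 0 + 0i, c = -1.1460 + 0.3420i
Iter 1: z = -1.1460 + 0.3420i, |z|^2 = 1.4303
Iter 2: z = 0.0504 + -0.4419i, |z|^2 = 0.1978
Iter 3: z = -1.3387 + 0.2975i, |z|^2 = 1.8806
Iter 4: z = 0.5576 + -0.4545i, |z|^2 = 0.5176
Iter 5: z = -1.0417 + -0.1649i, |z|^2 = 1.1122
Iter 6: z = -0.0882 + 0.6856i, |z|^2 = 0.4778
Iter 7: z = -1.6083 + 0.2211i, |z|^2 = 2.6354
Iter 8: z = 1.3917 + -0.3692i, |z|^2 = 2.0730
Iter 9: z = 0.6544 + -0.6856i, |z|^2 = 0.8983
Iter 10: z = -1.1878 + -0.5553i, |z|^2 = 1.7193
Iter 11: z = -0.0435 + 1.6613i, |z|^2 = 2.7617
Iter 12: z = -3.9039 + 0.1975i, |z|^2 = 15.2796
Escaped at iteration 12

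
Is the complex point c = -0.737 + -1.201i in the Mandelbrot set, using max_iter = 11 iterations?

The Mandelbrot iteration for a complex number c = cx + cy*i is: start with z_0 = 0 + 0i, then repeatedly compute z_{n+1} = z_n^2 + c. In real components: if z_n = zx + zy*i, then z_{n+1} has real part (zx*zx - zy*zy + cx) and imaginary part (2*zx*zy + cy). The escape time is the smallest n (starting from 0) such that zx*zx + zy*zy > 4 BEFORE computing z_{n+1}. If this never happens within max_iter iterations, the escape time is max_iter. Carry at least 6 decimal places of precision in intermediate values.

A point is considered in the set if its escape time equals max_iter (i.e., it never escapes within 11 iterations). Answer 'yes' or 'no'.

Answer: no

Derivation:
z_0 = 0 + 0i, c = -0.7370 + -1.2010i
Iter 1: z = -0.7370 + -1.2010i, |z|^2 = 1.9856
Iter 2: z = -1.6362 + 0.5693i, |z|^2 = 3.0013
Iter 3: z = 1.6162 + -3.0639i, |z|^2 = 11.9997
Escaped at iteration 3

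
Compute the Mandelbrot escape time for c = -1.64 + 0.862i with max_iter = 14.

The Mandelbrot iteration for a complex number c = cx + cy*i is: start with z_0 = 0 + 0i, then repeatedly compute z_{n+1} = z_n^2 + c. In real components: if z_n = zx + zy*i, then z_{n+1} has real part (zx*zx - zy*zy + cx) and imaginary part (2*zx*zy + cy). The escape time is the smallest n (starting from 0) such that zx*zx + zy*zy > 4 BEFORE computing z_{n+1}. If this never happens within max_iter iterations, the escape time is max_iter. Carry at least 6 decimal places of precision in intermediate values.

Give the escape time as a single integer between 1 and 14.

Answer: 3

Derivation:
z_0 = 0 + 0i, c = -1.6400 + 0.8620i
Iter 1: z = -1.6400 + 0.8620i, |z|^2 = 3.4326
Iter 2: z = 0.3066 + -1.9654i, |z|^2 = 3.9566
Iter 3: z = -5.4087 + -0.3430i, |z|^2 = 29.3713
Escaped at iteration 3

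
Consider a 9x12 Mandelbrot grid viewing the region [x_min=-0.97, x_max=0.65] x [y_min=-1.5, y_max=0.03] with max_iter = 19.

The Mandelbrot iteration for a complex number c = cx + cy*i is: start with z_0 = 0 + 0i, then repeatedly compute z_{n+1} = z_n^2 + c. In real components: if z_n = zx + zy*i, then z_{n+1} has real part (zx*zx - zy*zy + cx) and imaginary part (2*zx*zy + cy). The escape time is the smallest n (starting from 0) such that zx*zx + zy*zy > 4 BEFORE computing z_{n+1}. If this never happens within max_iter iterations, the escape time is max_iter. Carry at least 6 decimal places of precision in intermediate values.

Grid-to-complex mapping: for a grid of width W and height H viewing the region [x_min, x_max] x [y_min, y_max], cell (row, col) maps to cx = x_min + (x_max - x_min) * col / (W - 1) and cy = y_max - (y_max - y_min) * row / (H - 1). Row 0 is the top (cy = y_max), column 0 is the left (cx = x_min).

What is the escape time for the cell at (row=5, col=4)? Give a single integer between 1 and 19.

z_0 = 0 + 0i, c = -0.1600 + -0.6655i
Iter 1: z = -0.1600 + -0.6655i, |z|^2 = 0.4684
Iter 2: z = -0.5772 + -0.4525i, |z|^2 = 0.5380
Iter 3: z = -0.0316 + -0.1431i, |z|^2 = 0.0215
Iter 4: z = -0.1795 + -0.6564i, |z|^2 = 0.4631
Iter 5: z = -0.5587 + -0.4298i, |z|^2 = 0.4969
Iter 6: z = -0.0326 + -0.1852i, |z|^2 = 0.0354
Iter 7: z = -0.1932 + -0.6534i, |z|^2 = 0.4642
Iter 8: z = -0.5496 + -0.4130i, |z|^2 = 0.4726
Iter 9: z = -0.0285 + -0.2116i, |z|^2 = 0.0456
Iter 10: z = -0.2039 + -0.6534i, |z|^2 = 0.4685
Iter 11: z = -0.5453 + -0.3989i, |z|^2 = 0.4565
Iter 12: z = -0.0218 + -0.2303i, |z|^2 = 0.0535
Iter 13: z = -0.2126 + -0.6554i, |z|^2 = 0.4748
Iter 14: z = -0.5444 + -0.3868i, |z|^2 = 0.4460
Iter 15: z = -0.0133 + -0.2443i, |z|^2 = 0.0599
Iter 16: z = -0.2195 + -0.6590i, |z|^2 = 0.4824
Iter 17: z = -0.5461 + -0.3761i, |z|^2 = 0.4397
Iter 18: z = -0.0033 + -0.2547i, |z|^2 = 0.0649

Answer: 19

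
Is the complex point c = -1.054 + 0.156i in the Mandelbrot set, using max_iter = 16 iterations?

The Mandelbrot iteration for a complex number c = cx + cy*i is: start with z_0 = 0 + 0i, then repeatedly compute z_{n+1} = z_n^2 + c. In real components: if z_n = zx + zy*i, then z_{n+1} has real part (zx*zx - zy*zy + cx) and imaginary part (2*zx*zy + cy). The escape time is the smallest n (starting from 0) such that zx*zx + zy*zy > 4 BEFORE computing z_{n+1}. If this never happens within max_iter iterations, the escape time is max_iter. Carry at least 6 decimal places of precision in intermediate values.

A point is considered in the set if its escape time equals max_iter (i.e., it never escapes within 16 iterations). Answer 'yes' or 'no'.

z_0 = 0 + 0i, c = -1.0540 + 0.1560i
Iter 1: z = -1.0540 + 0.1560i, |z|^2 = 1.1353
Iter 2: z = 0.0326 + -0.1728i, |z|^2 = 0.0309
Iter 3: z = -1.0828 + 0.1447i, |z|^2 = 1.1934
Iter 4: z = 0.0975 + -0.1574i, |z|^2 = 0.0343
Iter 5: z = -1.0693 + 0.1253i, |z|^2 = 1.1590
Iter 6: z = 0.0737 + -0.1119i, |z|^2 = 0.0180
Iter 7: z = -1.0611 + 0.1395i, |z|^2 = 1.1454
Iter 8: z = 0.0525 + -0.1401i, |z|^2 = 0.0224
Iter 9: z = -1.0709 + 0.1413i, |z|^2 = 1.1667
Iter 10: z = 0.0728 + -0.1466i, |z|^2 = 0.0268
Iter 11: z = -1.0702 + 0.1347i, |z|^2 = 1.1635
Iter 12: z = 0.0732 + -0.1322i, |z|^2 = 0.0228
Iter 13: z = -1.0661 + 0.1366i, |z|^2 = 1.1553
Iter 14: z = 0.0639 + -0.1354i, |z|^2 = 0.0224
Iter 15: z = -1.0682 + 0.1387i, |z|^2 = 1.1604
Did not escape in 16 iterations → in set

Answer: yes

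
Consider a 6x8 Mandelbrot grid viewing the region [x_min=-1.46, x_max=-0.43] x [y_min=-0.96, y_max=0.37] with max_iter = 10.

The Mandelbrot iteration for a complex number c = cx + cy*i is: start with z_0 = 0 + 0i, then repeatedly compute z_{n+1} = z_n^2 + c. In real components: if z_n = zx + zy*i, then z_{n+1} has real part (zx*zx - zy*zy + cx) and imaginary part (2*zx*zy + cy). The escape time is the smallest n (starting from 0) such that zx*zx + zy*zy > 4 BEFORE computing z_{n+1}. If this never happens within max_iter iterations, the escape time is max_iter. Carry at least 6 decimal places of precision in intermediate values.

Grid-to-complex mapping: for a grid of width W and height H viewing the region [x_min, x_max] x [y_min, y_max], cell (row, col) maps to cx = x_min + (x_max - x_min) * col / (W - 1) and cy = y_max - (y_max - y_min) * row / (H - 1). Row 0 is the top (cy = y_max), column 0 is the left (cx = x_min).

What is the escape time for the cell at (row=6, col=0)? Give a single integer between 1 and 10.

z_0 = 0 + 0i, c = -1.4600 + -0.7700i
Iter 1: z = -1.4600 + -0.7700i, |z|^2 = 2.7245
Iter 2: z = 0.0787 + 1.4784i, |z|^2 = 2.1919
Iter 3: z = -3.6395 + -0.5373i, |z|^2 = 13.5345
Escaped at iteration 3

Answer: 3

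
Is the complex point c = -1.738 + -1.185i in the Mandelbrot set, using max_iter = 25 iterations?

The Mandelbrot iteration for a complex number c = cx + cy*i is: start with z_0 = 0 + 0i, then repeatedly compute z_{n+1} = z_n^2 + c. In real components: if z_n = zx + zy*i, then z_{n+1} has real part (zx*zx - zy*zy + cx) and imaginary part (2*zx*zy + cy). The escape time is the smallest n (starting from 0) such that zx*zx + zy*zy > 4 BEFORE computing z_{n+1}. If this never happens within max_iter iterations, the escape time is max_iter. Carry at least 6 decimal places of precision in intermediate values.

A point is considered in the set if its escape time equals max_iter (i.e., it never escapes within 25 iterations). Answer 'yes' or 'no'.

z_0 = 0 + 0i, c = -1.7380 + -1.1850i
Iter 1: z = -1.7380 + -1.1850i, |z|^2 = 4.4249
Escaped at iteration 1

Answer: no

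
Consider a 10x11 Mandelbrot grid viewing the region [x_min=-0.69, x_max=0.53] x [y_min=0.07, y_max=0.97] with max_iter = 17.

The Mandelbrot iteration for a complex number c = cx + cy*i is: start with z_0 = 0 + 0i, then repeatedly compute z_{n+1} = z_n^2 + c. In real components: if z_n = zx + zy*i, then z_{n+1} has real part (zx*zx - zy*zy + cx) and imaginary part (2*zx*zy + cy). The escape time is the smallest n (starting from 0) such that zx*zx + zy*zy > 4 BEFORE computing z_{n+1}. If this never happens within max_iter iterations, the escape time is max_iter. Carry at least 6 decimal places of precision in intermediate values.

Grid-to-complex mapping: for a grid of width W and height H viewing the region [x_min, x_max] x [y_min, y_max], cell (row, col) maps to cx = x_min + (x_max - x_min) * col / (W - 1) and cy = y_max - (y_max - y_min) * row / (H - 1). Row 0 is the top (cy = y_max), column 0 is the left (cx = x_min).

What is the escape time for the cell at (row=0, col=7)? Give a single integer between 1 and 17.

z_0 = 0 + 0i, c = 0.2589 + 0.9700i
Iter 1: z = 0.2589 + 0.9700i, |z|^2 = 1.0079
Iter 2: z = -0.6150 + 1.4722i, |z|^2 = 2.5457
Iter 3: z = -1.5304 + -0.8408i, |z|^2 = 3.0491
Iter 4: z = 1.8940 + 3.5436i, |z|^2 = 16.1445
Escaped at iteration 4

Answer: 4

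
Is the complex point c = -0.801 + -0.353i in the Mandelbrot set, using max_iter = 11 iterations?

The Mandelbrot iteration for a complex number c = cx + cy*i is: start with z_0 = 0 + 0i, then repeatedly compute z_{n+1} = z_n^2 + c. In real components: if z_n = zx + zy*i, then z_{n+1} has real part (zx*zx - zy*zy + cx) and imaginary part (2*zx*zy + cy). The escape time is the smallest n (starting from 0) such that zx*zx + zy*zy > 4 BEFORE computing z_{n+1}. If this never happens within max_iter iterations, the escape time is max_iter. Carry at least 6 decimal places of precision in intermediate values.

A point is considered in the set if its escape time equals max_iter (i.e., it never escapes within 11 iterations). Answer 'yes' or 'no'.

Answer: no

Derivation:
z_0 = 0 + 0i, c = -0.8010 + -0.3530i
Iter 1: z = -0.8010 + -0.3530i, |z|^2 = 0.7662
Iter 2: z = -0.2840 + 0.2125i, |z|^2 = 0.1258
Iter 3: z = -0.7655 + -0.4737i, |z|^2 = 0.8104
Iter 4: z = -0.4394 + 0.3722i, |z|^2 = 0.3316
Iter 5: z = -0.7465 + -0.6801i, |z|^2 = 1.0198
Iter 6: z = -0.7063 + 0.6624i, |z|^2 = 0.9377
Iter 7: z = -0.7409 + -1.2888i, |z|^2 = 2.2099
Iter 8: z = -1.9131 + 1.5567i, |z|^2 = 6.0832
Escaped at iteration 8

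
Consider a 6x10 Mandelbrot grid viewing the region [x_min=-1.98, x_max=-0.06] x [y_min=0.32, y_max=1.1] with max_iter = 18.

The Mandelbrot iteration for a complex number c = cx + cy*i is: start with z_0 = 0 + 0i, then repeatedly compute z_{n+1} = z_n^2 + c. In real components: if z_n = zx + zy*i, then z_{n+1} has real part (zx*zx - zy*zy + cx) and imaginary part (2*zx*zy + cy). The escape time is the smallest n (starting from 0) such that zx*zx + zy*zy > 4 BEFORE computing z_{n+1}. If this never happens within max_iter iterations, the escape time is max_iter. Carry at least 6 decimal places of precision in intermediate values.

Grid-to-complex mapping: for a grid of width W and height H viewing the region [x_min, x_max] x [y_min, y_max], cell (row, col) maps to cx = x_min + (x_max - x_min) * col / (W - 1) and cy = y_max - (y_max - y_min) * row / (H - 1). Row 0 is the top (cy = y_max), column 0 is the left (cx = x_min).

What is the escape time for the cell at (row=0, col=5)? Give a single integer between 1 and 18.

z_0 = 0 + 0i, c = -0.0600 + 1.1000i
Iter 1: z = -0.0600 + 1.1000i, |z|^2 = 1.2136
Iter 2: z = -1.2664 + 0.9680i, |z|^2 = 2.5408
Iter 3: z = 0.6067 + -1.3518i, |z|^2 = 2.1954
Iter 4: z = -1.5191 + -0.5403i, |z|^2 = 2.5996
Iter 5: z = 1.9557 + 2.7416i, |z|^2 = 11.3412
Escaped at iteration 5

Answer: 5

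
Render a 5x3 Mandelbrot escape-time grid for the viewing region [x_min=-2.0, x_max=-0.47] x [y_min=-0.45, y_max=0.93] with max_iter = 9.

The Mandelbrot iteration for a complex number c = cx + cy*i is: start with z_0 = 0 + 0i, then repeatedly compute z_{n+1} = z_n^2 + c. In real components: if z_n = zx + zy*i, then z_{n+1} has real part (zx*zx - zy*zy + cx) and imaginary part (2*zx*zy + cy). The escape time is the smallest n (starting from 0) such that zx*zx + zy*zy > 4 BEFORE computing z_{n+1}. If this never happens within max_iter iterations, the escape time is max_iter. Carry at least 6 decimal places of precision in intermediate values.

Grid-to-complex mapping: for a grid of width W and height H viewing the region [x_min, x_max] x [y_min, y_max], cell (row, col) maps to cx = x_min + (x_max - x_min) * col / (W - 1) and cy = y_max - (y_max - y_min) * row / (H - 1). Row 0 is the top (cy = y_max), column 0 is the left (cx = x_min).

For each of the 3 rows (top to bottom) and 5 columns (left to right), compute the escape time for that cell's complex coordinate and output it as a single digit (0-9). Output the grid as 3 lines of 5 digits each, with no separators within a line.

(row=0, col=0): c = -2.0000 + 0.9300i → escape time 1
(row=0, col=1): c = -1.6175 + 0.9300i → escape time 2
(row=0, col=2): c = -1.2350 + 0.9300i → escape time 3
(row=0, col=3): c = -0.8525 + 0.9300i → escape time 3
(row=0, col=4): c = -0.4700 + 0.9300i → escape time 4
(row=1, col=0): c = -2.0000 + 0.2400i → escape time 1
(row=1, col=1): c = -1.6175 + 0.2400i → escape time 4
(row=1, col=2): c = -1.2350 + 0.2400i → escape time 9
(row=1, col=3): c = -0.8525 + 0.2400i → escape time 9
(row=1, col=4): c = -0.4700 + 0.2400i → escape time 9
(row=2, col=0): c = -2.0000 + -0.4500i → escape time 1
(row=2, col=1): c = -1.6175 + -0.4500i → escape time 3
(row=2, col=2): c = -1.2350 + -0.4500i → escape time 6
(row=2, col=3): c = -0.8525 + -0.4500i → escape time 6
(row=2, col=4): c = -0.4700 + -0.4500i → escape time 9

Answer: 12334
14999
13669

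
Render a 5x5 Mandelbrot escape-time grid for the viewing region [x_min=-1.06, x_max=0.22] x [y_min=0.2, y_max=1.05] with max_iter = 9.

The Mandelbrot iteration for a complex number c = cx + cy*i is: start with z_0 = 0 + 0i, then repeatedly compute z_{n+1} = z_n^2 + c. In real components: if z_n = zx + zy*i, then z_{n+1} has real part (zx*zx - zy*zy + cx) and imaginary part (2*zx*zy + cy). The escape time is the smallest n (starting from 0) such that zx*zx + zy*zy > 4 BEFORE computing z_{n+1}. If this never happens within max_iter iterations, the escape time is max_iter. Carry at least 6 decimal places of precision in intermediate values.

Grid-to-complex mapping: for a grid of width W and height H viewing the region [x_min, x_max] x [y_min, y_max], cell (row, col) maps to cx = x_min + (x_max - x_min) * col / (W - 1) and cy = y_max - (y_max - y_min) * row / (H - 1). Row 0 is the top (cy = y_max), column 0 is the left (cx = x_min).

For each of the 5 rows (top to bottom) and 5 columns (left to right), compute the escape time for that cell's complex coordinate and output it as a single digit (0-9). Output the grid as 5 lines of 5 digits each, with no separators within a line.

Answer: 33463
34595
45999
68999
99999

Derivation:
(row=0, col=0): c = -1.0600 + 1.0500i → escape time 3
(row=0, col=1): c = -0.7400 + 1.0500i → escape time 3
(row=0, col=2): c = -0.4200 + 1.0500i → escape time 4
(row=0, col=3): c = -0.1000 + 1.0500i → escape time 6
(row=0, col=4): c = 0.2200 + 1.0500i → escape time 3
(row=1, col=0): c = -1.0600 + 0.8375i → escape time 3
(row=1, col=1): c = -0.7400 + 0.8375i → escape time 4
(row=1, col=2): c = -0.4200 + 0.8375i → escape time 5
(row=1, col=3): c = -0.1000 + 0.8375i → escape time 9
(row=1, col=4): c = 0.2200 + 0.8375i → escape time 5
(row=2, col=0): c = -1.0600 + 0.6250i → escape time 4
(row=2, col=1): c = -0.7400 + 0.6250i → escape time 5
(row=2, col=2): c = -0.4200 + 0.6250i → escape time 9
(row=2, col=3): c = -0.1000 + 0.6250i → escape time 9
(row=2, col=4): c = 0.2200 + 0.6250i → escape time 9
(row=3, col=0): c = -1.0600 + 0.4125i → escape time 6
(row=3, col=1): c = -0.7400 + 0.4125i → escape time 8
(row=3, col=2): c = -0.4200 + 0.4125i → escape time 9
(row=3, col=3): c = -0.1000 + 0.4125i → escape time 9
(row=3, col=4): c = 0.2200 + 0.4125i → escape time 9
(row=4, col=0): c = -1.0600 + 0.2000i → escape time 9
(row=4, col=1): c = -0.7400 + 0.2000i → escape time 9
(row=4, col=2): c = -0.4200 + 0.2000i → escape time 9
(row=4, col=3): c = -0.1000 + 0.2000i → escape time 9
(row=4, col=4): c = 0.2200 + 0.2000i → escape time 9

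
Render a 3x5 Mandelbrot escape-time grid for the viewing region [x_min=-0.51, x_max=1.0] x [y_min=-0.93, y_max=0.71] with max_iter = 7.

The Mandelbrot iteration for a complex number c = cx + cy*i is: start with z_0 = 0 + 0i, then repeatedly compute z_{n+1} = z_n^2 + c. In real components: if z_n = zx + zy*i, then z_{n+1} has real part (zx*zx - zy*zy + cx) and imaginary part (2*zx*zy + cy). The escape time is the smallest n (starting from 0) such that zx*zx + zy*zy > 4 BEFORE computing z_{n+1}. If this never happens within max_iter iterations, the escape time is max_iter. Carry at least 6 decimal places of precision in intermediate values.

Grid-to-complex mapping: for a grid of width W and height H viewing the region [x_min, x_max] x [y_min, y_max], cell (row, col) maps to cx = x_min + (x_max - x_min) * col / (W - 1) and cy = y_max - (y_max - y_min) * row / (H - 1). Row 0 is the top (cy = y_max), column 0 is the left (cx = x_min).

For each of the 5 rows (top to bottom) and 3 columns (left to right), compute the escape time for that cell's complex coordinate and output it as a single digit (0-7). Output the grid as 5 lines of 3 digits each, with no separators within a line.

(row=0, col=0): c = -0.5100 + 0.7100i → escape time 7
(row=0, col=1): c = 0.2450 + 0.7100i → escape time 6
(row=0, col=2): c = 1.0000 + 0.7100i → escape time 2
(row=1, col=0): c = -0.5100 + 0.3000i → escape time 7
(row=1, col=1): c = 0.2450 + 0.3000i → escape time 7
(row=1, col=2): c = 1.0000 + 0.3000i → escape time 2
(row=2, col=0): c = -0.5100 + -0.1100i → escape time 7
(row=2, col=1): c = 0.2450 + -0.1100i → escape time 7
(row=2, col=2): c = 1.0000 + -0.1100i → escape time 2
(row=3, col=0): c = -0.5100 + -0.5200i → escape time 7
(row=3, col=1): c = 0.2450 + -0.5200i → escape time 7
(row=3, col=2): c = 1.0000 + -0.5200i → escape time 2
(row=4, col=0): c = -0.5100 + -0.9300i → escape time 4
(row=4, col=1): c = 0.2450 + -0.9300i → escape time 4
(row=4, col=2): c = 1.0000 + -0.9300i → escape time 2

Answer: 762
772
772
772
442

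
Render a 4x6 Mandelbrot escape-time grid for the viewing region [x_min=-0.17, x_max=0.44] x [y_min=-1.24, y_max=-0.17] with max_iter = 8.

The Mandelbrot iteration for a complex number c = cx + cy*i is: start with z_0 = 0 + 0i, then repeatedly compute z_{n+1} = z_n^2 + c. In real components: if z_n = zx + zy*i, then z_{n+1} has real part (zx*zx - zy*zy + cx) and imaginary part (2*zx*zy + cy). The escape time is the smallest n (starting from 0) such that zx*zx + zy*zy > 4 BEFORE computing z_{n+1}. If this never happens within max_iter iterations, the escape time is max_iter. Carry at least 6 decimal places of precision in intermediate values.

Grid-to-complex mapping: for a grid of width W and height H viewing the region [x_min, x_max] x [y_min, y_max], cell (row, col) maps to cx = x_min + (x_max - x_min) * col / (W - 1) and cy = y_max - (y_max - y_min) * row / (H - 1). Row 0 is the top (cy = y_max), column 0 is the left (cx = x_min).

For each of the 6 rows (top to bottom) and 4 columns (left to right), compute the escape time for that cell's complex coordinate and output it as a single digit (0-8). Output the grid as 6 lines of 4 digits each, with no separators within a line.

Answer: 8887
8888
8886
8853
8543
3222

Derivation:
(row=0, col=0): c = -0.1700 + -0.1700i → escape time 8
(row=0, col=1): c = 0.0333 + -0.1700i → escape time 8
(row=0, col=2): c = 0.2367 + -0.1700i → escape time 8
(row=0, col=3): c = 0.4400 + -0.1700i → escape time 7
(row=1, col=0): c = -0.1700 + -0.3840i → escape time 8
(row=1, col=1): c = 0.0333 + -0.3840i → escape time 8
(row=1, col=2): c = 0.2367 + -0.3840i → escape time 8
(row=1, col=3): c = 0.4400 + -0.3840i → escape time 8
(row=2, col=0): c = -0.1700 + -0.5980i → escape time 8
(row=2, col=1): c = 0.0333 + -0.5980i → escape time 8
(row=2, col=2): c = 0.2367 + -0.5980i → escape time 8
(row=2, col=3): c = 0.4400 + -0.5980i → escape time 6
(row=3, col=0): c = -0.1700 + -0.8120i → escape time 8
(row=3, col=1): c = 0.0333 + -0.8120i → escape time 8
(row=3, col=2): c = 0.2367 + -0.8120i → escape time 5
(row=3, col=3): c = 0.4400 + -0.8120i → escape time 3
(row=4, col=0): c = -0.1700 + -1.0260i → escape time 8
(row=4, col=1): c = 0.0333 + -1.0260i → escape time 5
(row=4, col=2): c = 0.2367 + -1.0260i → escape time 4
(row=4, col=3): c = 0.4400 + -1.0260i → escape time 3
(row=5, col=0): c = -0.1700 + -1.2400i → escape time 3
(row=5, col=1): c = 0.0333 + -1.2400i → escape time 2
(row=5, col=2): c = 0.2367 + -1.2400i → escape time 2
(row=5, col=3): c = 0.4400 + -1.2400i → escape time 2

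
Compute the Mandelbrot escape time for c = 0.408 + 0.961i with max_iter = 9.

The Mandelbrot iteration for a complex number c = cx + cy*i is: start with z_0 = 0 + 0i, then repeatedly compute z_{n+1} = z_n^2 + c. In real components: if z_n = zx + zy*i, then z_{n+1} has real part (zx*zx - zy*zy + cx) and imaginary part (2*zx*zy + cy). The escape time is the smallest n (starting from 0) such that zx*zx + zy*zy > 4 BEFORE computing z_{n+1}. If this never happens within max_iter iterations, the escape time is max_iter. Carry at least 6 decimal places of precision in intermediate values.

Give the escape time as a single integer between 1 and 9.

z_0 = 0 + 0i, c = 0.4080 + 0.9610i
Iter 1: z = 0.4080 + 0.9610i, |z|^2 = 1.0900
Iter 2: z = -0.3491 + 1.7452i, |z|^2 = 3.1675
Iter 3: z = -2.5158 + -0.2573i, |z|^2 = 6.3955
Escaped at iteration 3

Answer: 3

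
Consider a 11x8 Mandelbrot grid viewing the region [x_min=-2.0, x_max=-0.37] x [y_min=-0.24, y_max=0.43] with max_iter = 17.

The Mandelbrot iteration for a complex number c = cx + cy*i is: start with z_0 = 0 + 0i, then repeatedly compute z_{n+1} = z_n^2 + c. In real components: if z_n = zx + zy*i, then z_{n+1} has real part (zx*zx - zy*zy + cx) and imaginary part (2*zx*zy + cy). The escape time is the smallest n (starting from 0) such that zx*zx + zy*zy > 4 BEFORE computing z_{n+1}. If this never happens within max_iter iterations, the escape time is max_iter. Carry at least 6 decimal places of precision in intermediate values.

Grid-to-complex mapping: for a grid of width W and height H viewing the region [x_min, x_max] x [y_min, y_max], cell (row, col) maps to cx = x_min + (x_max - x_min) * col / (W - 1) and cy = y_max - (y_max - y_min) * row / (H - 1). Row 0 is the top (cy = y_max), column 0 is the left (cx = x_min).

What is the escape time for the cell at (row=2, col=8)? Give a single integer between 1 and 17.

Answer: 17

Derivation:
z_0 = 0 + 0i, c = -0.6960 + 0.2386i
Iter 1: z = -0.6960 + 0.2386i, |z|^2 = 0.5413
Iter 2: z = -0.2685 + -0.0935i, |z|^2 = 0.0808
Iter 3: z = -0.6327 + 0.2888i, |z|^2 = 0.4837
Iter 4: z = -0.3792 + -0.1268i, |z|^2 = 0.1598
Iter 5: z = -0.5683 + 0.3348i, |z|^2 = 0.4351
Iter 6: z = -0.4851 + -0.1419i, |z|^2 = 0.2554
Iter 7: z = -0.4809 + 0.3763i, |z|^2 = 0.3728
Iter 8: z = -0.6063 + -0.1233i, |z|^2 = 0.3829
Iter 9: z = -0.3435 + 0.3881i, |z|^2 = 0.2686
Iter 10: z = -0.7286 + -0.0281i, |z|^2 = 0.5316
Iter 11: z = -0.1660 + 0.2795i, |z|^2 = 0.1057
Iter 12: z = -0.7466 + 0.1458i, |z|^2 = 0.5786
Iter 13: z = -0.1599 + 0.0209i, |z|^2 = 0.0260
Iter 14: z = -0.6709 + 0.2319i, |z|^2 = 0.5038
Iter 15: z = -0.2997 + -0.0726i, |z|^2 = 0.0951
Iter 16: z = -0.6114 + 0.2821i, |z|^2 = 0.4534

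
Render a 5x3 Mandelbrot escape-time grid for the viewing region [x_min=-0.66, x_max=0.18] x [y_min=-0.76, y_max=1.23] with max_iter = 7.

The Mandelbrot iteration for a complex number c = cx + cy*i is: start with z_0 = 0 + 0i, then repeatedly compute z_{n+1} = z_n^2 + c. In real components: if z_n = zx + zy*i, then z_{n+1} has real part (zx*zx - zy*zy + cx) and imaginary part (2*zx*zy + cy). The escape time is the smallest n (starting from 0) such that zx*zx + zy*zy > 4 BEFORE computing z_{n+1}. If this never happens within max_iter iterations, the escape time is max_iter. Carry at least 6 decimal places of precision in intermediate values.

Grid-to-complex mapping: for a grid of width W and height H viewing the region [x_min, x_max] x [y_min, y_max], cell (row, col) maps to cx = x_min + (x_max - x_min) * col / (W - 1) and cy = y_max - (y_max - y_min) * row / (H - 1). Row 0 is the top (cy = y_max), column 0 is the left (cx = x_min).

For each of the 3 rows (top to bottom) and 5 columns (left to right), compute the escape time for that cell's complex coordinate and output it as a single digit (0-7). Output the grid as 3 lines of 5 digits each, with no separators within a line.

Answer: 33332
77777
46776

Derivation:
(row=0, col=0): c = -0.6600 + 1.2300i → escape time 3
(row=0, col=1): c = -0.4500 + 1.2300i → escape time 3
(row=0, col=2): c = -0.2400 + 1.2300i → escape time 3
(row=0, col=3): c = -0.0300 + 1.2300i → escape time 3
(row=0, col=4): c = 0.1800 + 1.2300i → escape time 2
(row=1, col=0): c = -0.6600 + 0.2350i → escape time 7
(row=1, col=1): c = -0.4500 + 0.2350i → escape time 7
(row=1, col=2): c = -0.2400 + 0.2350i → escape time 7
(row=1, col=3): c = -0.0300 + 0.2350i → escape time 7
(row=1, col=4): c = 0.1800 + 0.2350i → escape time 7
(row=2, col=0): c = -0.6600 + -0.7600i → escape time 4
(row=2, col=1): c = -0.4500 + -0.7600i → escape time 6
(row=2, col=2): c = -0.2400 + -0.7600i → escape time 7
(row=2, col=3): c = -0.0300 + -0.7600i → escape time 7
(row=2, col=4): c = 0.1800 + -0.7600i → escape time 6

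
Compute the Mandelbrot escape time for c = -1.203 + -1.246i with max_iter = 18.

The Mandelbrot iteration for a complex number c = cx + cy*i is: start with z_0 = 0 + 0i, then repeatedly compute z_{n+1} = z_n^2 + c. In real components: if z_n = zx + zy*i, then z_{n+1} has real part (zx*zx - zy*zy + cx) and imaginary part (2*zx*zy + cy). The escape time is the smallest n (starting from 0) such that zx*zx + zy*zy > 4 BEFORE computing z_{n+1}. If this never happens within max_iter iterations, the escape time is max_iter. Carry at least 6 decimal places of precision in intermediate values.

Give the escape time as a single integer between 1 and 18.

Answer: 2

Derivation:
z_0 = 0 + 0i, c = -1.2030 + -1.2460i
Iter 1: z = -1.2030 + -1.2460i, |z|^2 = 2.9997
Iter 2: z = -1.3083 + 1.7519i, |z|^2 = 4.7807
Escaped at iteration 2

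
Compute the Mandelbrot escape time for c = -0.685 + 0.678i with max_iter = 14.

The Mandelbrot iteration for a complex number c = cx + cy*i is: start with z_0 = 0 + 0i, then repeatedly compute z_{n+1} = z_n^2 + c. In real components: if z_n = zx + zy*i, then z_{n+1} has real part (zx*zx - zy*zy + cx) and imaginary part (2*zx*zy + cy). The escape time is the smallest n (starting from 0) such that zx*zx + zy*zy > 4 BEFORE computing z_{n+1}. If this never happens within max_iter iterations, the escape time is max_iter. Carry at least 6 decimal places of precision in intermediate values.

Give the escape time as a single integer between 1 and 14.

Answer: 5

Derivation:
z_0 = 0 + 0i, c = -0.6850 + 0.6780i
Iter 1: z = -0.6850 + 0.6780i, |z|^2 = 0.9289
Iter 2: z = -0.6755 + -0.2509i, |z|^2 = 0.5192
Iter 3: z = -0.2917 + 1.0169i, |z|^2 = 1.1191
Iter 4: z = -1.6340 + 0.0848i, |z|^2 = 2.6771
Iter 5: z = 1.9777 + 0.4010i, |z|^2 = 4.0722
Escaped at iteration 5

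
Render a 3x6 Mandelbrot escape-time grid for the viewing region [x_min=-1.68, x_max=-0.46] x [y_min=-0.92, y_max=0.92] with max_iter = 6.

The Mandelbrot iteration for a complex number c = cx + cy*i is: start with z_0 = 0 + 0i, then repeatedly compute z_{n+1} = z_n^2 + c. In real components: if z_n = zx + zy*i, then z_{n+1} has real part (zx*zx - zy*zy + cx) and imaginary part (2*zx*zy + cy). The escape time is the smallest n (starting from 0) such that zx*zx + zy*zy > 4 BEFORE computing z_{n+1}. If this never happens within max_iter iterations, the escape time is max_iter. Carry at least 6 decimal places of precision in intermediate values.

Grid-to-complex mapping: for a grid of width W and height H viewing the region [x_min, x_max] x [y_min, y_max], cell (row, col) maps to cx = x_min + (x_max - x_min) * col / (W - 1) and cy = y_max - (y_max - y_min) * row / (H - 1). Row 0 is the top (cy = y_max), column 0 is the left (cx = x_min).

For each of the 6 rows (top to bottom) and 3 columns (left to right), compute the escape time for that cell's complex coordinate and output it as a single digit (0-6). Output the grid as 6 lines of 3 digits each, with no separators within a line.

Answer: 234
356
466
466
356
234

Derivation:
(row=0, col=0): c = -1.6800 + 0.9200i → escape time 2
(row=0, col=1): c = -1.0700 + 0.9200i → escape time 3
(row=0, col=2): c = -0.4600 + 0.9200i → escape time 4
(row=1, col=0): c = -1.6800 + 0.5520i → escape time 3
(row=1, col=1): c = -1.0700 + 0.5520i → escape time 5
(row=1, col=2): c = -0.4600 + 0.5520i → escape time 6
(row=2, col=0): c = -1.6800 + 0.1840i → escape time 4
(row=2, col=1): c = -1.0700 + 0.1840i → escape time 6
(row=2, col=2): c = -0.4600 + 0.1840i → escape time 6
(row=3, col=0): c = -1.6800 + -0.1840i → escape time 4
(row=3, col=1): c = -1.0700 + -0.1840i → escape time 6
(row=3, col=2): c = -0.4600 + -0.1840i → escape time 6
(row=4, col=0): c = -1.6800 + -0.5520i → escape time 3
(row=4, col=1): c = -1.0700 + -0.5520i → escape time 5
(row=4, col=2): c = -0.4600 + -0.5520i → escape time 6
(row=5, col=0): c = -1.6800 + -0.9200i → escape time 2
(row=5, col=1): c = -1.0700 + -0.9200i → escape time 3
(row=5, col=2): c = -0.4600 + -0.9200i → escape time 4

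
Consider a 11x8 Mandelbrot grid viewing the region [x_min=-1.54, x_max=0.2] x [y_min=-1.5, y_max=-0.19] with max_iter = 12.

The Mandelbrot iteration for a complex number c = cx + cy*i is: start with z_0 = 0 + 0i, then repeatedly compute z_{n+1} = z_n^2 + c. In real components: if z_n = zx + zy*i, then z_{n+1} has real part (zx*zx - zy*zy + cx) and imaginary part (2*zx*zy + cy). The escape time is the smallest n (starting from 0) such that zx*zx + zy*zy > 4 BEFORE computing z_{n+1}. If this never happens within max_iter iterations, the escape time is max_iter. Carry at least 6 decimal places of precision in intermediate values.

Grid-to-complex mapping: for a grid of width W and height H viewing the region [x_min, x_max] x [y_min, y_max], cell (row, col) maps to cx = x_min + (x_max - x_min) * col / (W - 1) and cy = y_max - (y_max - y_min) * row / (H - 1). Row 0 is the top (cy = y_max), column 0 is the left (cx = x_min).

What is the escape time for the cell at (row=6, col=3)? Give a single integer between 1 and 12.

Answer: 2

Derivation:
z_0 = 0 + 0i, c = -1.0180 + -1.3129i
Iter 1: z = -1.0180 + -1.3129i, |z|^2 = 2.7599
Iter 2: z = -1.7053 + 1.3601i, |z|^2 = 4.7579
Escaped at iteration 2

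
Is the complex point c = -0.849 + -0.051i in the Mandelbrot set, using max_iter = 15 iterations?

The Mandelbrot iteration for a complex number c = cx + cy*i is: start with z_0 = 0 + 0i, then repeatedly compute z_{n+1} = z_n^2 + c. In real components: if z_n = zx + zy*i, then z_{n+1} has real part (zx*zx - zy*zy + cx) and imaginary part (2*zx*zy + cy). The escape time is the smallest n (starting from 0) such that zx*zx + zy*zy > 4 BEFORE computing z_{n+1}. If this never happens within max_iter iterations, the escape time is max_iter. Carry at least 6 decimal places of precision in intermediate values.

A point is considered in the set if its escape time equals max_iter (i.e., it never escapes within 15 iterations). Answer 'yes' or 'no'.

Answer: yes

Derivation:
z_0 = 0 + 0i, c = -0.8490 + -0.0510i
Iter 1: z = -0.8490 + -0.0510i, |z|^2 = 0.7234
Iter 2: z = -0.1308 + 0.0356i, |z|^2 = 0.0184
Iter 3: z = -0.8332 + -0.0603i, |z|^2 = 0.6978
Iter 4: z = -0.1585 + 0.0495i, |z|^2 = 0.0276
Iter 5: z = -0.8263 + -0.0667i, |z|^2 = 0.6873
Iter 6: z = -0.1706 + 0.0592i, |z|^2 = 0.0326
Iter 7: z = -0.8234 + -0.0712i, |z|^2 = 0.6830
Iter 8: z = -0.1761 + 0.0663i, |z|^2 = 0.0354
Iter 9: z = -0.8224 + -0.0743i, |z|^2 = 0.6818
Iter 10: z = -0.1782 + 0.0713i, |z|^2 = 0.0368
Iter 11: z = -0.8223 + -0.0764i, |z|^2 = 0.6820
Iter 12: z = -0.1786 + 0.0747i, |z|^2 = 0.0375
Iter 13: z = -0.8227 + -0.0777i, |z|^2 = 0.6828
Iter 14: z = -0.1783 + 0.0768i, |z|^2 = 0.0377
Did not escape in 15 iterations → in set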